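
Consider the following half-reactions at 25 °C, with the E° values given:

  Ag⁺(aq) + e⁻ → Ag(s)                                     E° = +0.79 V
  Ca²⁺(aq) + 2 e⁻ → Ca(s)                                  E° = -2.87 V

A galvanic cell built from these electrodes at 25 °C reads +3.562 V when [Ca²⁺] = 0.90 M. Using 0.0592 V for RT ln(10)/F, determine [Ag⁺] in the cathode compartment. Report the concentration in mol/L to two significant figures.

Ag⁺/Ag is the cathode, Ca²⁺/Ca the anode: E°cell = +3.66 V, n = 2.
Overall reaction: 2 Ag⁺(aq) + Ca(s) → 2 Ag(s) + Ca²⁺(aq); Q = [Ca²⁺]^1/[Ag⁺]^2.
From E = E° − (0.0592/n) log Q: log Q = (E° − E)·n/0.0592 = (+3.66 − (+3.562))·2/0.0592 = 3.3108.
So 2·log[Ag⁺] = 1·log(0.9) − log Q = -0.0458 − (3.3108) = -3.3566; log[Ag⁺] = -3.3566 / 2 = -1.6783; [Ag⁺] = 10^(-1.6783) ≈ 0.021 M.

0.021 M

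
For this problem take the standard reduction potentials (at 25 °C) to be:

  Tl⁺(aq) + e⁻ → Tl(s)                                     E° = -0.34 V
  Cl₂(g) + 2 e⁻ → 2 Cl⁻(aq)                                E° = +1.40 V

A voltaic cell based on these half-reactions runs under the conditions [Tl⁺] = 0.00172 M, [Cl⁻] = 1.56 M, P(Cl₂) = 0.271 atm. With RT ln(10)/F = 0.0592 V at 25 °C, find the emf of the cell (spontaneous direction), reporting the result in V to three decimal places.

+1.875 V

Cl₂/Cl⁻ is the cathode (higher E°), Tl⁺/Tl the anode: E°cell = +1.40 − (-0.34) = +1.74 V, n = 2.
Overall: Cl₂(g) + 2 Tl(s) → 2 Cl⁻(aq) + 2 Tl⁺(aq)
Q = [Cl⁻]^2·[Tl⁺]^2 / (P(Cl₂)); log Q = -4.576.
E = E° − (0.0592/n) log Q = +1.74 − (0.0592/2)(-4.576) = +1.875 V.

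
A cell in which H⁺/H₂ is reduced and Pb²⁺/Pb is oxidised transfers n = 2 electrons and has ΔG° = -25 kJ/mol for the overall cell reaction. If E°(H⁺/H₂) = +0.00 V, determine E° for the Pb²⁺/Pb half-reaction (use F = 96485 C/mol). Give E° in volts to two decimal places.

-0.13 V

E°cell = −ΔG°/(nF) = −(-25×10³)/((2)(96485)) = +0.130 V.
Since H⁺/H₂ is the cathode and Pb²⁺/Pb the anode, E°cell = E°(H⁺/H₂) − E°(Pb²⁺/Pb).
So E°(Pb²⁺/Pb) = E°(H⁺/H₂) − E°cell = (+0.00) − (+0.130) = -0.13 V.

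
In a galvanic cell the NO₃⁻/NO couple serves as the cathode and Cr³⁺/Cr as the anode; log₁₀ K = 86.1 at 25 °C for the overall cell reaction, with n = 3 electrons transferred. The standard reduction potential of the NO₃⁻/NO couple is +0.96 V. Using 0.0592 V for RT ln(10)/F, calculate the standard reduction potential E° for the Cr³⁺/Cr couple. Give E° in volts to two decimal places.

E°cell = (0.0592/n)·log K = (0.0592/3)(86.1) = +1.699 V.
Since NO₃⁻/NO is the cathode and Cr³⁺/Cr the anode, E°cell = E°(NO₃⁻/NO) − E°(Cr³⁺/Cr).
So E°(Cr³⁺/Cr) = E°(NO₃⁻/NO) − E°cell = (+0.96) − (+1.699) = -0.74 V.

-0.74 V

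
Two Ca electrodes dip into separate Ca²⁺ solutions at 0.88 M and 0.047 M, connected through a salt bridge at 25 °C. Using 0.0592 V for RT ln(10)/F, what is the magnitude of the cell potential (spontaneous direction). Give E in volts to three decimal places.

+0.038 V

For a concentration cell E°cell = 0. The 0.88 M side is the cathode (reduction is favoured where [Ca²⁺] is higher).
With n = 2, E = −(0.0592/2) log([Ca²⁺]ₐₙ/[Ca²⁺]꜀ₐₜ) = −(0.0592/2) log(0.047/0.88) = −(0.0592/2)(-1.272) = +0.038 V.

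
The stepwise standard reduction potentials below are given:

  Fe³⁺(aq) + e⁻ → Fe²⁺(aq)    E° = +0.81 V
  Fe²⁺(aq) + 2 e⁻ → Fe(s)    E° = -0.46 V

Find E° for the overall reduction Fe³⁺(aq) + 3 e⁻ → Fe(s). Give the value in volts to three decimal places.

-0.037 V

Adding the free-energy changes (−nFE°) of the two steps gives −n₃FE°₃ = −n₁FE°₁ − n₂FE°₂.
E°₃ = (1×+0.81 + 2×-0.46) / 3 = (-0.110) / 3 = -0.037 V.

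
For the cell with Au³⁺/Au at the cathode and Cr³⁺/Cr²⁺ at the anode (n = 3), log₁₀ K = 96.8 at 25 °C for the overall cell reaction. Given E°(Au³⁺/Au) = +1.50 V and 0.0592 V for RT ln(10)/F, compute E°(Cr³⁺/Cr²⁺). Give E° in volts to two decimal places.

-0.41 V

E°cell = (0.0592/n)·log K = (0.0592/3)(96.8) = +1.910 V.
Since Au³⁺/Au is the cathode and Cr³⁺/Cr²⁺ the anode, E°cell = E°(Au³⁺/Au) − E°(Cr³⁺/Cr²⁺).
So E°(Cr³⁺/Cr²⁺) = E°(Au³⁺/Au) − E°cell = (+1.50) − (+1.910) = -0.41 V.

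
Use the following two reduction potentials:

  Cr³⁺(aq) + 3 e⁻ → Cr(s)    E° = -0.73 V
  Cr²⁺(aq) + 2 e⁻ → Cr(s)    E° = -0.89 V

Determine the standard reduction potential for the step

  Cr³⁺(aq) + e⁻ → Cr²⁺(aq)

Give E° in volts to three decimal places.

Sequential free energies add, so n₃E°₃ = n₁E°₁ + n₂E°₂.
With n₃ = 3, and the known step contributing 2×(-0.89) V, the unknown satisfies 1·E° = 3×(-0.73) − 2×(-0.89) = -0.410.
E° = -0.410 / 1 = -0.410 V.

-0.410 V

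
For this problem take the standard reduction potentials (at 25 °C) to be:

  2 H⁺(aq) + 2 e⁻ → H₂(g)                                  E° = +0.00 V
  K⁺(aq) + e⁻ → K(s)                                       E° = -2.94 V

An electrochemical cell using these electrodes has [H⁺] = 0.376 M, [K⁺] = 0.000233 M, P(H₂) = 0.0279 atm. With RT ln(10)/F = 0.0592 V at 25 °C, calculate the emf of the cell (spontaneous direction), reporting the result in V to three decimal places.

+3.176 V

H⁺/H₂ is the cathode (higher E°), K⁺/K the anode: E°cell = +0.00 − (-2.94) = +2.94 V, n = 2.
Overall: 2 H⁺(aq) + 2 K(s) → H₂(g) + 2 K⁺(aq)
Q = P(H₂)·[K⁺]^2 / ([H⁺]^2); log Q = -7.970.
E = E° − (0.0592/n) log Q = +2.94 − (0.0592/2)(-7.970) = +3.176 V.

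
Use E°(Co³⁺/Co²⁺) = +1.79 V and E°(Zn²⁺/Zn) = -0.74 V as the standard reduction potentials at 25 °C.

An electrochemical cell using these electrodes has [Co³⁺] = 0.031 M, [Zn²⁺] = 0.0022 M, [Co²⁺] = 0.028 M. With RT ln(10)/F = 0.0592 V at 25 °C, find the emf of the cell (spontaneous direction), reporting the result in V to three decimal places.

+2.611 V

Co³⁺/Co²⁺ is the cathode (higher E°), Zn²⁺/Zn the anode: E°cell = +1.79 − (-0.74) = +2.53 V, n = 2.
Overall: 2 Co³⁺(aq) + Zn(s) → 2 Co²⁺(aq) + Zn²⁺(aq)
Q = [Co²⁺]^2·[Zn²⁺] / ([Co³⁺]^2); log Q = -2.746.
E = E° − (0.0592/n) log Q = +2.53 − (0.0592/2)(-2.746) = +2.611 V.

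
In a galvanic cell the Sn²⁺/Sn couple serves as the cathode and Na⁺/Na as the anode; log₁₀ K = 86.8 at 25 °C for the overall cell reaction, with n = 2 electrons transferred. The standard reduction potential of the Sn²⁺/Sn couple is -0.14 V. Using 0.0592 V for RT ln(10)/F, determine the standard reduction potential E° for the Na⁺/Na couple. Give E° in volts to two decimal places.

E°cell = (0.0592/n)·log K = (0.0592/2)(86.8) = +2.569 V.
Since Sn²⁺/Sn is the cathode and Na⁺/Na the anode, E°cell = E°(Sn²⁺/Sn) − E°(Na⁺/Na).
So E°(Na⁺/Na) = E°(Sn²⁺/Sn) − E°cell = (-0.14) − (+2.569) = -2.71 V.

-2.71 V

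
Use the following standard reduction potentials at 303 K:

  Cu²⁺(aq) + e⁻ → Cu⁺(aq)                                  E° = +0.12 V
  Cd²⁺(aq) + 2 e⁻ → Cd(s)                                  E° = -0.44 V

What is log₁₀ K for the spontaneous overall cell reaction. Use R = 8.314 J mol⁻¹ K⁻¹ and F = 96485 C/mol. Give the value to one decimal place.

18.6

Cathode: Cu²⁺/Cu⁺; anode: Cd²⁺/Cd. E°cell = (+0.12) − (-0.44) = +0.56 V, with n = 2.
ΔG° = −nFE° = −RT ln K, so ln K = nFE°/(RT) = (2)(96485)(+0.56) / ((8.314)(303)) = 42.897.
log₁₀ K = 42.897 / ln 10 = 18.6.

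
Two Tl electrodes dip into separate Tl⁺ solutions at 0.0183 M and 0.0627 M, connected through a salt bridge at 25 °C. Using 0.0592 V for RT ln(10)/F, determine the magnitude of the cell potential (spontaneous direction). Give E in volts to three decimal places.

For a concentration cell E°cell = 0. The 0.0627 M side is the cathode (reduction is favoured where [Tl⁺] is higher).
With n = 1, E = −(0.0592/1) log([Tl⁺]ₐₙ/[Tl⁺]꜀ₐₜ) = −(0.0592/1) log(0.0183/0.0627) = −(0.0592/1)(-0.535) = +0.032 V.

+0.032 V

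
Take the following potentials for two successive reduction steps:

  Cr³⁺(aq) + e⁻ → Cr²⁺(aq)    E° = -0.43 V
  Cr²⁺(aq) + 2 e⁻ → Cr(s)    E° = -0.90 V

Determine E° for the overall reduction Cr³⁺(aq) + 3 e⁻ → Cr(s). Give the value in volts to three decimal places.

-0.743 V

Since ΔG° = −nFE° is additive over sequential reductions, n₃E°₃ = n₁E°₁ + n₂E°₂.
E°₃ = (1×-0.43 + 2×-0.90) / 3 = (-2.230) / 3 = -0.743 V.
Simply averaging or adding the two E° values would be wrong; the electron-weighted sum is required.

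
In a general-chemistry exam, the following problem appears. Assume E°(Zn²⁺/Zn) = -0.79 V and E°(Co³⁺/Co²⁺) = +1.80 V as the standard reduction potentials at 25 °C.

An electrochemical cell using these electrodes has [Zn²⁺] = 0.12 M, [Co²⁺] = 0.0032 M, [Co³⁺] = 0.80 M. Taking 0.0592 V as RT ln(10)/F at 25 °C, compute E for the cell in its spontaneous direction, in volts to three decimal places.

+2.759 V

Co³⁺/Co²⁺ is the cathode (higher E°), Zn²⁺/Zn the anode: E°cell = +1.80 − (-0.79) = +2.59 V, n = 2.
Overall: 2 Co³⁺(aq) + Zn(s) → 2 Co²⁺(aq) + Zn²⁺(aq)
Q = [Co²⁺]^2·[Zn²⁺] / ([Co³⁺]^2); log Q = -5.717.
E = E° − (0.0592/n) log Q = +2.59 − (0.0592/2)(-5.717) = +2.759 V.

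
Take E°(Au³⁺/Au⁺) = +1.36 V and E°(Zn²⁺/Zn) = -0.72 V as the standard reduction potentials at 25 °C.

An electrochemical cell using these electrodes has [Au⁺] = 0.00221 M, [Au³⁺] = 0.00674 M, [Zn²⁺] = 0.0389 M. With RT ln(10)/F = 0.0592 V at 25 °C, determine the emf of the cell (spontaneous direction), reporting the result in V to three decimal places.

+2.136 V

Au³⁺/Au⁺ is the cathode (higher E°), Zn²⁺/Zn the anode: E°cell = +1.36 − (-0.72) = +2.08 V, n = 2.
Overall: Au³⁺(aq) + Zn(s) → Au⁺(aq) + Zn²⁺(aq)
Q = [Au⁺]·[Zn²⁺] / ([Au³⁺]); log Q = -1.894.
E = E° − (0.0592/n) log Q = +2.08 − (0.0592/2)(-1.894) = +2.136 V.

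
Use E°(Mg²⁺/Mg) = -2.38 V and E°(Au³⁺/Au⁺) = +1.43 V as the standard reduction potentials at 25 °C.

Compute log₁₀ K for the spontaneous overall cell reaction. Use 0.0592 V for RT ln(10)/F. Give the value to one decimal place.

128.7

Cathode: Au³⁺/Au⁺; anode: Mg²⁺/Mg. E°cell = +3.81 V, n = 2.
log K = nE°cell / 0.0592 = (2)(+3.81) / 0.0592 = 128.7.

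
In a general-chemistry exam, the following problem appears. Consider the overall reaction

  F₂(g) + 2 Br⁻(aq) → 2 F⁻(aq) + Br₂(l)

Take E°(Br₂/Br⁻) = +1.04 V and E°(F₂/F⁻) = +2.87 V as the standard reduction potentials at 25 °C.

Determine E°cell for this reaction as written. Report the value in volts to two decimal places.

+1.83 V

The F₂/F⁻ couple has the higher reduction potential, so it is the cathode; Br₂/Br⁻ is oxidised at the anode.
E°cell = E°(cathode) − E°(anode) = (+2.87) − (+1.04) = +1.83 V.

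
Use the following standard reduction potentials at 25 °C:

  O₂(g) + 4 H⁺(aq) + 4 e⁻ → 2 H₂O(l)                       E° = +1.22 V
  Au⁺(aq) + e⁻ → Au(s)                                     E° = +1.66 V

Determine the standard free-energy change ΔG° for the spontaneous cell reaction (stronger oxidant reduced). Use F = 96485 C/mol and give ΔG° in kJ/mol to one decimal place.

-169.8 kJ/mol

Au⁺/Au (E° = +1.66 V) is the cathode; O₂/H₂O (E° = +1.22 V) is the anode, so E°cell = +0.44 V.
Balancing electrons gives n = 4 (lcm of 1 and 4).
ΔG° = −nFE° = −(4)(96485)(+0.44) = -169,814 J = -169.8 kJ/mol.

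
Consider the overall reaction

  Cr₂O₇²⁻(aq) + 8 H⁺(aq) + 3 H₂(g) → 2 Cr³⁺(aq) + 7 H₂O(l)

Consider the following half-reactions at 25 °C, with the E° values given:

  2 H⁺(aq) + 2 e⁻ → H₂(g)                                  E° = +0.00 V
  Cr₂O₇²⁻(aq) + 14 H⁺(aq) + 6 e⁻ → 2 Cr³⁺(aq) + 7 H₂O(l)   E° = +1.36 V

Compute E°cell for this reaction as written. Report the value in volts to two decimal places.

The Cr₂O₇²⁻/Cr³⁺ couple has the higher reduction potential, so it is the cathode; H⁺/H₂ is oxidised at the anode.
E°cell = E°(cathode) − E°(anode) = (+1.36) − (+0.00) = +1.36 V.

+1.36 V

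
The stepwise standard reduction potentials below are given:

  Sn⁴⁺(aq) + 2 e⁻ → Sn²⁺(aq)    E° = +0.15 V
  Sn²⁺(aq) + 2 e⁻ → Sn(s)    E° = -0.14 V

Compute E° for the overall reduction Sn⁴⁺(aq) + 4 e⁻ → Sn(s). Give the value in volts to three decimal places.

Adding the free-energy changes (−nFE°) of the two steps gives −n₃FE°₃ = −n₁FE°₁ − n₂FE°₂.
E°₃ = (2×+0.15 + 2×-0.14) / 4 = (+0.020) / 4 = +0.005 V.

+0.005 V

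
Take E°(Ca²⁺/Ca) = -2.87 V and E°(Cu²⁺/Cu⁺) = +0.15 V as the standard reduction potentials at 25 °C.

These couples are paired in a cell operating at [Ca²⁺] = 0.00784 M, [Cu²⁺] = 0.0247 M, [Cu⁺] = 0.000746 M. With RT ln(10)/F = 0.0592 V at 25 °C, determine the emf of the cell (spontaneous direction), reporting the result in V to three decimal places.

+3.172 V

Cu²⁺/Cu⁺ is the cathode (higher E°), Ca²⁺/Ca the anode: E°cell = +0.15 − (-2.87) = +3.02 V, n = 2.
Overall: 2 Cu²⁺(aq) + Ca(s) → 2 Cu⁺(aq) + Ca²⁺(aq)
Q = [Cu⁺]^2·[Ca²⁺] / ([Cu²⁺]^2); log Q = -5.146.
E = E° − (0.0592/n) log Q = +3.02 − (0.0592/2)(-5.146) = +3.172 V.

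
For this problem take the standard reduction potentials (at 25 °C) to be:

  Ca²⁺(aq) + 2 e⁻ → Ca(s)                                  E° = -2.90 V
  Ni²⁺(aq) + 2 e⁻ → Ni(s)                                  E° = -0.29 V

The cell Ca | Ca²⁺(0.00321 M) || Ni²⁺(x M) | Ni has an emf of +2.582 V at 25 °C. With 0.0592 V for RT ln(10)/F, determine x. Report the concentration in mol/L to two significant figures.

Ni²⁺/Ni is the cathode, Ca²⁺/Ca the anode: E°cell = +2.61 V, n = 2.
Overall reaction: Ni²⁺(aq) + Ca(s) → Ni(s) + Ca²⁺(aq); Q = [Ca²⁺]^1/[Ni²⁺]^1.
From E = E° − (0.0592/n) log Q: log Q = (E° − E)·n/0.0592 = (+2.61 − (+2.582))·2/0.0592 = 0.9459.
So 1·log[Ni²⁺] = 1·log(0.00321) − log Q = -2.4935 − (0.9459) = -3.4394; [Ni²⁺] = 10^(-3.4394) ≈ 0.00036 M.

0.00036 M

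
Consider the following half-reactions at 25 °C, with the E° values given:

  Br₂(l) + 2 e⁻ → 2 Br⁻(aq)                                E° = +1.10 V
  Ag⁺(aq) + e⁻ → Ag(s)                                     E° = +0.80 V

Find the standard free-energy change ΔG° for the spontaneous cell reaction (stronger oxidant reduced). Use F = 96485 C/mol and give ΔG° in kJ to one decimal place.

-57.9 kJ

Br₂/Br⁻ (E° = +1.10 V) is the cathode; Ag⁺/Ag (E° = +0.80 V) is the anode, so E°cell = +0.30 V.
Balancing electrons gives n = 2 (lcm of 2 and 1).
ΔG° = −nFE° = −(2)(96485)(+0.30) = -57,891 J = -57.9 kJ.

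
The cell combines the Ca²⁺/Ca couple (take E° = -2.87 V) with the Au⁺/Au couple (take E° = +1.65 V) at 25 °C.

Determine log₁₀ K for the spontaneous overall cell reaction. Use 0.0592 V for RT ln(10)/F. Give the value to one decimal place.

Cathode: Au⁺/Au; anode: Ca²⁺/Ca. E°cell = +4.52 V, n = 2.
log K = nE°cell / 0.0592 = (2)(+4.52) / 0.0592 = 152.7.

152.7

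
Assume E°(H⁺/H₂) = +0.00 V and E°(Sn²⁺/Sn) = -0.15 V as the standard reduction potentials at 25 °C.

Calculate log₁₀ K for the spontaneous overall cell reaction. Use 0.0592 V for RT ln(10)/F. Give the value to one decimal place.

5.1

Cathode: H⁺/H₂; anode: Sn²⁺/Sn. E°cell = +0.15 V, n = 2.
log K = nE°cell / 0.0592 = (2)(+0.15) / 0.0592 = 5.1.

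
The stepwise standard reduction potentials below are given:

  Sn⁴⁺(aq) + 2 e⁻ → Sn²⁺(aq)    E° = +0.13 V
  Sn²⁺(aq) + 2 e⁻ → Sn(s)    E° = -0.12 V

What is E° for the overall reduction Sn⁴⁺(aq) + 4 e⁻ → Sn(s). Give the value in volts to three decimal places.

+0.005 V

Standard free energies of sequential steps add: ΔG°₃ = ΔG°₁ + ΔG°₂, so n₃E°₃ = n₁E°₁ + n₂E°₂.
E°₃ = (2×+0.13 + 2×-0.12) / 4 = (+0.020) / 4 = +0.005 V.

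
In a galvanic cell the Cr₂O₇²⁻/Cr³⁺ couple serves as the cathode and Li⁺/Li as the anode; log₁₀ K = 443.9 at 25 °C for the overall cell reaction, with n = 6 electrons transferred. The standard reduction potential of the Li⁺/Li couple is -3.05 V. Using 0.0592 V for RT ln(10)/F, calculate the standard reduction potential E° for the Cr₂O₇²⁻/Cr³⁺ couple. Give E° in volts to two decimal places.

E°cell = (0.0592/n)·log K = (0.0592/6)(443.9) = +4.380 V.
Since Cr₂O₇²⁻/Cr³⁺ is the cathode and Li⁺/Li the anode, E°cell = E°(Cr₂O₇²⁻/Cr³⁺) − E°(Li⁺/Li).
So E°(Cr₂O₇²⁻/Cr³⁺) = E°cell + E°(Li⁺/Li) = +4.380 + (-3.05) = +1.33 V.

+1.33 V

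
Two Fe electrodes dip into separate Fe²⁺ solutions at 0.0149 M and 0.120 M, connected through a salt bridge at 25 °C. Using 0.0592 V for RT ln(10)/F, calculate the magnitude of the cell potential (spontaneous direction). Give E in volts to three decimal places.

+0.027 V

For a concentration cell E°cell = 0. The 0.120 M side is the cathode (reduction is favoured where [Fe²⁺] is higher).
With n = 2, E = −(0.0592/2) log([Fe²⁺]ₐₙ/[Fe²⁺]꜀ₐₜ) = −(0.0592/2) log(0.0149/0.12) = −(0.0592/2)(-0.906) = +0.027 V.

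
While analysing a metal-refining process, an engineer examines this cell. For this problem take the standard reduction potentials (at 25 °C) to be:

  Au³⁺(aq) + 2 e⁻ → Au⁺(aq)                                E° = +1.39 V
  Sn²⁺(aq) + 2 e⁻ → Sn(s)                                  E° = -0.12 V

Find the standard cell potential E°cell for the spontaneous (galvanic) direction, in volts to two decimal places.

+1.51 V

The Au³⁺/Au⁺ couple has the higher reduction potential, so it is the cathode; Sn²⁺/Sn is oxidised at the anode.
E°cell = E°(cathode) − E°(anode) = (+1.39) − (-0.12) = +1.51 V.
Since E°cell > 0, the reaction is spontaneous under standard conditions.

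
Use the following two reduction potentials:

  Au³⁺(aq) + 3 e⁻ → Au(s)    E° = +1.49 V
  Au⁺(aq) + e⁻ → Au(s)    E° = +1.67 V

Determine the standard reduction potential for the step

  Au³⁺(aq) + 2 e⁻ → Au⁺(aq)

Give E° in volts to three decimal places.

Sequential free energies add, so n₃E°₃ = n₁E°₁ + n₂E°₂.
With n₃ = 3, and the known step contributing 1×(+1.67) V, the unknown satisfies 2·E° = 3×(+1.49) − 1×(+1.67) = +2.800.
E° = +2.800 / 2 = +1.400 V.

+1.400 V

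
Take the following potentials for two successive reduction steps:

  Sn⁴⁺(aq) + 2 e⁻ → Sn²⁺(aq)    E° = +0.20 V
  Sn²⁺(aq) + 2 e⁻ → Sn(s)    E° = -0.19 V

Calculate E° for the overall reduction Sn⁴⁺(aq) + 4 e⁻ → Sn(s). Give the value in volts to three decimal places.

+0.005 V

Adding the free-energy changes (−nFE°) of the two steps gives −n₃FE°₃ = −n₁FE°₁ − n₂FE°₂.
E°₃ = (2×+0.20 + 2×-0.19) / 4 = (+0.020) / 4 = +0.005 V.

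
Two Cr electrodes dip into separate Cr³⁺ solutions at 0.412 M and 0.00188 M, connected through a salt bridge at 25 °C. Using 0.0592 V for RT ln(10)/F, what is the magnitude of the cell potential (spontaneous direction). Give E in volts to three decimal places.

+0.046 V

For a concentration cell E°cell = 0. The 0.412 M side is the cathode (reduction is favoured where [Cr³⁺] is higher).
With n = 3, E = −(0.0592/3) log([Cr³⁺]ₐₙ/[Cr³⁺]꜀ₐₜ) = −(0.0592/3) log(0.00188/0.412) = −(0.0592/3)(-2.341) = +0.046 V.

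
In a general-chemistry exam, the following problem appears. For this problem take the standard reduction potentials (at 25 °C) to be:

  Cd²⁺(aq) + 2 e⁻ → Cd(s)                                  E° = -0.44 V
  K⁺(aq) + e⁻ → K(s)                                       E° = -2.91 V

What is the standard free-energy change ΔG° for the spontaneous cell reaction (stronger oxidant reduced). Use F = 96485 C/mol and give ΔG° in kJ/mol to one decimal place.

Cd²⁺/Cd (E° = -0.44 V) is the cathode; K⁺/K (E° = -2.91 V) is the anode, so E°cell = +2.47 V.
Balancing electrons gives n = 2 (lcm of 2 and 1).
ΔG° = −nFE° = −(2)(96485)(+2.47) = -476,636 J = -476.6 kJ/mol.

-476.6 kJ/mol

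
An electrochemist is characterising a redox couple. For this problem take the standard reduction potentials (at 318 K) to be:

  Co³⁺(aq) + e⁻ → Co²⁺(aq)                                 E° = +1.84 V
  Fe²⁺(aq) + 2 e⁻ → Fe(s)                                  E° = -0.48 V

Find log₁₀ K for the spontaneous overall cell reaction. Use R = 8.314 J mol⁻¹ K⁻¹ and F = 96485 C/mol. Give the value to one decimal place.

73.5

Cathode: Co³⁺/Co²⁺; anode: Fe²⁺/Fe. E°cell = (+1.84) − (-0.48) = +2.32 V, with n = 2.
ΔG° = −nFE° = −RT ln K, so ln K = nFE°/(RT) = (2)(96485)(+2.32) / ((8.314)(318)) = 169.333.
log₁₀ K = 169.333 / ln 10 = 73.5.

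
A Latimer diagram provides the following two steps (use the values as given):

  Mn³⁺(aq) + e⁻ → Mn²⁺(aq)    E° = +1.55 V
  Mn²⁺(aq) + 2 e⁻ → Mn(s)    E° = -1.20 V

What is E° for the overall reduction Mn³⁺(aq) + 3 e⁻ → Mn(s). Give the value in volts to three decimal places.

Adding the free-energy changes (−nFE°) of the two steps gives −n₃FE°₃ = −n₁FE°₁ − n₂FE°₂.
E°₃ = (1×+1.55 + 2×-1.20) / 3 = (-0.850) / 3 = -0.283 V.
Simply averaging or adding the two E° values would be wrong; the electron-weighted sum is required.

-0.283 V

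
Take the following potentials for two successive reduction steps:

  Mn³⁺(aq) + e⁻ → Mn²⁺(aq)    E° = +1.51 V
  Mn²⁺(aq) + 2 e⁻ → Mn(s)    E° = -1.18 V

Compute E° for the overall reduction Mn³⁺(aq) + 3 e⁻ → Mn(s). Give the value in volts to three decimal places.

-0.283 V

Standard free energies of sequential steps add: ΔG°₃ = ΔG°₁ + ΔG°₂, so n₃E°₃ = n₁E°₁ + n₂E°₂.
E°₃ = (1×+1.51 + 2×-1.18) / 3 = (-0.850) / 3 = -0.283 V.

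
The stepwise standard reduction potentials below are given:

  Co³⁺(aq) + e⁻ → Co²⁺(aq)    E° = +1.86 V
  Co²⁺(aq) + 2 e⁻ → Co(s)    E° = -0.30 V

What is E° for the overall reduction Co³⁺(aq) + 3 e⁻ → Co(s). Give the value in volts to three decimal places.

+0.420 V

Since ΔG° = −nFE° is additive over sequential reductions, n₃E°₃ = n₁E°₁ + n₂E°₂.
E°₃ = (1×+1.86 + 2×-0.30) / 3 = (+1.260) / 3 = +0.420 V.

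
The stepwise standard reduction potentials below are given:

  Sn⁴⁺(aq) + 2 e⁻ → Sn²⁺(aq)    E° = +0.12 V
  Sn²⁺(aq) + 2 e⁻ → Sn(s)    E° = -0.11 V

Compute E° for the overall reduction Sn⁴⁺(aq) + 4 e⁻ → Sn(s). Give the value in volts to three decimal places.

+0.005 V

Adding the free-energy changes (−nFE°) of the two steps gives −n₃FE°₃ = −n₁FE°₁ − n₂FE°₂.
E°₃ = (2×+0.12 + 2×-0.11) / 4 = (+0.020) / 4 = +0.005 V.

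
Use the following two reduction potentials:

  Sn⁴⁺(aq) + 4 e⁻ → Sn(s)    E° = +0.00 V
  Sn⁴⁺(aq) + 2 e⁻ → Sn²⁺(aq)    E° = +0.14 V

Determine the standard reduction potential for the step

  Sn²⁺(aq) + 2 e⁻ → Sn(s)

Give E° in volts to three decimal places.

Sequential free energies add, so n₃E°₃ = n₁E°₁ + n₂E°₂.
With n₃ = 4, and the known step contributing 2×(+0.14) V, the unknown satisfies 2·E° = 4×(+0.00) − 2×(+0.14) = -0.280.
E° = -0.280 / 2 = -0.140 V.

-0.140 V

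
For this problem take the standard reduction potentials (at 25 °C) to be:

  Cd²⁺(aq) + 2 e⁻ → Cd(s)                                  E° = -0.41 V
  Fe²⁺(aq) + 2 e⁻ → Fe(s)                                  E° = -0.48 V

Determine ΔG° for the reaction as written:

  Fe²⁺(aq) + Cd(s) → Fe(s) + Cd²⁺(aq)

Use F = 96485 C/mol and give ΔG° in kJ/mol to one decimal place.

As written, Fe²⁺/Fe is reduced (cathode) and Cd²⁺/Cd is oxidised (anode), so E°cell = (-0.48) − (-0.41) = -0.07 V.
Balancing electrons gives n = 2.
ΔG° = −nFE° = −(2)(96485)(-0.07) = 13,508 J = +13.5 kJ/mol.

+13.5 kJ/mol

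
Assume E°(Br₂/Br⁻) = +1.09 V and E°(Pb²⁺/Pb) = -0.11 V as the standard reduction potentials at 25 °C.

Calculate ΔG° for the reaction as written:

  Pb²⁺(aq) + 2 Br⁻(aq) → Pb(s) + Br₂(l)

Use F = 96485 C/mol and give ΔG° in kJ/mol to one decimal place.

As written, Pb²⁺/Pb is reduced (cathode) and Br₂/Br⁻ is oxidised (anode), so E°cell = (-0.11) − (+1.09) = -1.20 V.
Balancing electrons gives n = 2.
ΔG° = −nFE° = −(2)(96485)(-1.20) = 231,564 J = +231.6 kJ/mol.

+231.6 kJ/mol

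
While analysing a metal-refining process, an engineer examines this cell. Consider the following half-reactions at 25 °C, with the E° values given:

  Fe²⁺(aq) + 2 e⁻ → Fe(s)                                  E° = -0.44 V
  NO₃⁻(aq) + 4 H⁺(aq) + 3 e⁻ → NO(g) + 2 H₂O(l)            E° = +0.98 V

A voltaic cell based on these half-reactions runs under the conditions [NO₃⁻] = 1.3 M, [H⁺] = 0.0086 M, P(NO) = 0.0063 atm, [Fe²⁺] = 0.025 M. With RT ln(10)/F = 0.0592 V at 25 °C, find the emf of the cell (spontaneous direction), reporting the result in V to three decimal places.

+1.350 V

NO₃⁻/NO is the cathode (higher E°), Fe²⁺/Fe the anode: E°cell = +0.98 − (-0.44) = +1.42 V, n = 6.
Overall: 2 NO₃⁻(aq) + 8 H⁺(aq) + 3 Fe(s) → 2 NO(g) + 4 H₂O(l) + 3 Fe²⁺(aq)
Q = P(NO)^2·[Fe²⁺]^3 / ([NO₃⁻]^2·[H⁺]^8); log Q = 7.089.
E = E° − (0.0592/n) log Q = +1.42 − (0.0592/6)(7.089) = +1.350 V.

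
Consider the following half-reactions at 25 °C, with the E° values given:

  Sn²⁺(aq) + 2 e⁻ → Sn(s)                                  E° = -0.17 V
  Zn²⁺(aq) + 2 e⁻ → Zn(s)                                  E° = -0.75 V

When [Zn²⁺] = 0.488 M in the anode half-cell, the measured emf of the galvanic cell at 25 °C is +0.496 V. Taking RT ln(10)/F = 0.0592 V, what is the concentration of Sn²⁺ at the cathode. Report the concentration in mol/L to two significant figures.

0.00071 M

Sn²⁺/Sn is the cathode, Zn²⁺/Zn the anode: E°cell = +0.58 V, n = 2.
Overall reaction: Sn²⁺(aq) + Zn(s) → Sn(s) + Zn²⁺(aq); Q = [Zn²⁺]^1/[Sn²⁺]^1.
From E = E° − (0.0592/n) log Q: log Q = (E° − E)·n/0.0592 = (+0.58 − (+0.496))·2/0.0592 = 2.8378.
So 1·log[Sn²⁺] = 1·log(0.488) − log Q = -0.3116 − (2.8378) = -3.1494; [Sn²⁺] = 10^(-3.1494) ≈ 0.00071 M.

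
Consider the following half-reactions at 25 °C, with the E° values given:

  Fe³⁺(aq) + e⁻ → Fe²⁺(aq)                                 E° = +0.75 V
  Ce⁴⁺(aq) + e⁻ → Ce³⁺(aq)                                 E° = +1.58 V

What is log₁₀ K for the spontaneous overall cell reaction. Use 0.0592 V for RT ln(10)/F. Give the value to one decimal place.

Cathode: Ce⁴⁺/Ce³⁺; anode: Fe³⁺/Fe²⁺. E°cell = +0.83 V, n = 1.
log K = nE°cell / 0.0592 = (1)(+0.83) / 0.0592 = 14.0.

14.0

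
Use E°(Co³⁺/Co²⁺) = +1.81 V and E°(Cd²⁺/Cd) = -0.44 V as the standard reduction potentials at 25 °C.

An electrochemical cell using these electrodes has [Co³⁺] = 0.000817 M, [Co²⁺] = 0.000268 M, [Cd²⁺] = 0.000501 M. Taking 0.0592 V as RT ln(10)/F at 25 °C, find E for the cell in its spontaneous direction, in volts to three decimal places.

+2.376 V

Co³⁺/Co²⁺ is the cathode (higher E°), Cd²⁺/Cd the anode: E°cell = +1.81 − (-0.44) = +2.25 V, n = 2.
Overall: 2 Co³⁺(aq) + Cd(s) → 2 Co²⁺(aq) + Cd²⁺(aq)
Q = [Co²⁺]^2·[Cd²⁺] / ([Co³⁺]^2); log Q = -4.268.
E = E° − (0.0592/n) log Q = +2.25 − (0.0592/2)(-4.268) = +2.376 V.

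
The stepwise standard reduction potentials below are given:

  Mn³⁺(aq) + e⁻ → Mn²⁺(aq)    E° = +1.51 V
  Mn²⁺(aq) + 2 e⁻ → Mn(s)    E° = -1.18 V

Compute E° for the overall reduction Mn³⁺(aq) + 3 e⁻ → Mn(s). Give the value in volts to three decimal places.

Adding the free-energy changes (−nFE°) of the two steps gives −n₃FE°₃ = −n₁FE°₁ − n₂FE°₂.
E°₃ = (1×+1.51 + 2×-1.18) / 3 = (-0.850) / 3 = -0.283 V.

-0.283 V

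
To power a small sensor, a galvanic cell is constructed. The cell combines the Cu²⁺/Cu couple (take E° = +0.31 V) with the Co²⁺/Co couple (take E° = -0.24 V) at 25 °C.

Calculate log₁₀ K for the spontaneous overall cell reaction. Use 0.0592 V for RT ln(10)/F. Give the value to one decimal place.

18.6

Cathode: Cu²⁺/Cu; anode: Co²⁺/Co. E°cell = +0.55 V, n = 2.
log K = nE°cell / 0.0592 = (2)(+0.55) / 0.0592 = 18.6.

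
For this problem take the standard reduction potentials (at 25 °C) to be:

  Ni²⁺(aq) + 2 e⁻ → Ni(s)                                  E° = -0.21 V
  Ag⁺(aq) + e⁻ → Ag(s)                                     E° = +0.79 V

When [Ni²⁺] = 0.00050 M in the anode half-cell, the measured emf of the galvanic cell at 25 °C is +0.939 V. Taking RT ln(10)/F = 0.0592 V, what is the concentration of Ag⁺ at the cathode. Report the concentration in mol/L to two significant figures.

0.0021 M

Ag⁺/Ag is the cathode, Ni²⁺/Ni the anode: E°cell = +1.00 V, n = 2.
Overall reaction: 2 Ag⁺(aq) + Ni(s) → 2 Ag(s) + Ni²⁺(aq); Q = [Ni²⁺]^1/[Ag⁺]^2.
From E = E° − (0.0592/n) log Q: log Q = (E° − E)·n/0.0592 = (+1.00 − (+0.939))·2/0.0592 = 2.0608.
So 2·log[Ag⁺] = 1·log(0.0005) − log Q = -3.3010 − (2.0608) = -5.3618; log[Ag⁺] = -5.3618 / 2 = -2.6809; [Ag⁺] = 10^(-2.6809) ≈ 0.0021 M.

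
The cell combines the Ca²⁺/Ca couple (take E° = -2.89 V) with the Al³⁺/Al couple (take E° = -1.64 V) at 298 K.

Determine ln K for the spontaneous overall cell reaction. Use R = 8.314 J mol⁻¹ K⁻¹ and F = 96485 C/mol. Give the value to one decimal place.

Cathode: Al³⁺/Al; anode: Ca²⁺/Ca. E°cell = (-1.64) − (-2.89) = +1.25 V, with n = 6.
ΔG° = −nFE° = −RT ln K, so ln K = nFE°/(RT) = (6)(96485)(+1.25) / ((8.314)(298)) = 292.075.

292.1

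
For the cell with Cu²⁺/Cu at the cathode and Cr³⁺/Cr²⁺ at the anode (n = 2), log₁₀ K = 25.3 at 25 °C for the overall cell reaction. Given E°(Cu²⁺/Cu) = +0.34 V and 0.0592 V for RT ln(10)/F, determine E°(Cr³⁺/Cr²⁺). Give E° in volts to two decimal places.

E°cell = (0.0592/n)·log K = (0.0592/2)(25.3) = +0.749 V.
Since Cu²⁺/Cu is the cathode and Cr³⁺/Cr²⁺ the anode, E°cell = E°(Cu²⁺/Cu) − E°(Cr³⁺/Cr²⁺).
So E°(Cr³⁺/Cr²⁺) = E°(Cu²⁺/Cu) − E°cell = (+0.34) − (+0.749) = -0.41 V.

-0.41 V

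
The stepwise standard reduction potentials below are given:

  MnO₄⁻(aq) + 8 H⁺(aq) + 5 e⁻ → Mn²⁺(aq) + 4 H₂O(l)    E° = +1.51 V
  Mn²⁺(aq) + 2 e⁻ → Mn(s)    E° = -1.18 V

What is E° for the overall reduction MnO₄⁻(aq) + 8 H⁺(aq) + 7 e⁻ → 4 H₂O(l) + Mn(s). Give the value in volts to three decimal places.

+0.741 V

Since ΔG° = −nFE° is additive over sequential reductions, n₃E°₃ = n₁E°₁ + n₂E°₂.
E°₃ = (5×+1.51 + 2×-1.18) / 7 = (+5.190) / 7 = +0.741 V.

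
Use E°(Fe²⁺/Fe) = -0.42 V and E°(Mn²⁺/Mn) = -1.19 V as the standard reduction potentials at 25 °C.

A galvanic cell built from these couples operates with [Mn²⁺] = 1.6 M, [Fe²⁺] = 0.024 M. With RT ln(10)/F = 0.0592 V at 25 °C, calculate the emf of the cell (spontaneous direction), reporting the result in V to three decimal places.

+0.716 V

Fe²⁺/Fe is the cathode (higher E°), Mn²⁺/Mn the anode: E°cell = -0.42 − (-1.19) = +0.77 V, n = 2.
Overall: Fe²⁺(aq) + Mn(s) → Fe(s) + Mn²⁺(aq)
Q = [Mn²⁺] / ([Fe²⁺]); log Q = 1.824.
E = E° − (0.0592/n) log Q = +0.77 − (0.0592/2)(1.824) = +0.716 V.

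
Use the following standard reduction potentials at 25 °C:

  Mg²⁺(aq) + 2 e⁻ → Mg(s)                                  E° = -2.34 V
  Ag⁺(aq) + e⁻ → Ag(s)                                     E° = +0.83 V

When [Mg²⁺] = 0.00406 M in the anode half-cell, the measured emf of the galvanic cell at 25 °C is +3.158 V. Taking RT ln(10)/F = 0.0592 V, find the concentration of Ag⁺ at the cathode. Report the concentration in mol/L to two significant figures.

0.040 M

Ag⁺/Ag is the cathode, Mg²⁺/Mg the anode: E°cell = +3.17 V, n = 2.
Overall reaction: 2 Ag⁺(aq) + Mg(s) → 2 Ag(s) + Mg²⁺(aq); Q = [Mg²⁺]^1/[Ag⁺]^2.
From E = E° − (0.0592/n) log Q: log Q = (E° − E)·n/0.0592 = (+3.17 − (+3.158))·2/0.0592 = 0.4054.
So 2·log[Ag⁺] = 1·log(0.00406) − log Q = -2.3915 − (0.4054) = -2.7969; log[Ag⁺] = -2.7969 / 2 = -1.3984; [Ag⁺] = 10^(-1.3984) ≈ 0.040 M.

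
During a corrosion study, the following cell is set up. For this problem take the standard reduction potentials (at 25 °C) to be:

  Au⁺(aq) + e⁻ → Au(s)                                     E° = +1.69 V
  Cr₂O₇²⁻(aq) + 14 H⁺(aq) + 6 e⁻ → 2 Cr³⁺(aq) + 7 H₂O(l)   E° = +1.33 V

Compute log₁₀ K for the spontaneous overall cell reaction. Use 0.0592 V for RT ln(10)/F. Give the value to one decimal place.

36.5

Cathode: Au⁺/Au; anode: Cr₂O₇²⁻/Cr³⁺. E°cell = +0.36 V, n = 6.
log K = nE°cell / 0.0592 = (6)(+0.36) / 0.0592 = 36.5.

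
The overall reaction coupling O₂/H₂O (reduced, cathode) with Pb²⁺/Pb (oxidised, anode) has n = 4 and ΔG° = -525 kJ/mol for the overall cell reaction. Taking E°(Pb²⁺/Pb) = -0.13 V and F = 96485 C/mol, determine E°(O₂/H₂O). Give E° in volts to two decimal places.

+1.23 V

E°cell = −ΔG°/(nF) = −(-525×10³)/((4)(96485)) = +1.360 V.
Since O₂/H₂O is the cathode and Pb²⁺/Pb the anode, E°cell = E°(O₂/H₂O) − E°(Pb²⁺/Pb).
So E°(O₂/H₂O) = E°cell + E°(Pb²⁺/Pb) = +1.360 + (-0.13) = +1.23 V.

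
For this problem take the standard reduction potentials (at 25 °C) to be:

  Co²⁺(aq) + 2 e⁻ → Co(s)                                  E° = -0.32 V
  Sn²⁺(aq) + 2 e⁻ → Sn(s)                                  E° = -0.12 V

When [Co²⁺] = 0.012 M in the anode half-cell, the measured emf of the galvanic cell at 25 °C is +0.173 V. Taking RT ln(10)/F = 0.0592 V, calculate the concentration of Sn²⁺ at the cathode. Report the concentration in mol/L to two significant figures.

0.0015 M

Sn²⁺/Sn is the cathode, Co²⁺/Co the anode: E°cell = +0.20 V, n = 2.
Overall reaction: Sn²⁺(aq) + Co(s) → Sn(s) + Co²⁺(aq); Q = [Co²⁺]^1/[Sn²⁺]^1.
From E = E° − (0.0592/n) log Q: log Q = (E° − E)·n/0.0592 = (+0.20 − (+0.173))·2/0.0592 = 0.9122.
So 1·log[Sn²⁺] = 1·log(0.012) − log Q = -1.9208 − (0.9122) = -2.8330; [Sn²⁺] = 10^(-2.8330) ≈ 0.0015 M.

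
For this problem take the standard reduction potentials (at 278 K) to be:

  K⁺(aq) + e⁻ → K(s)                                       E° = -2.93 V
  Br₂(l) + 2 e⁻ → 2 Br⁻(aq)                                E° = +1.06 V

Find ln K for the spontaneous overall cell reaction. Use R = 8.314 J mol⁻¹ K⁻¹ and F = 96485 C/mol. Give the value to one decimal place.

333.1

Cathode: Br₂/Br⁻; anode: K⁺/K. E°cell = (+1.06) − (-2.93) = +3.99 V, with n = 2.
ΔG° = −nFE° = −RT ln K, so ln K = nFE°/(RT) = (2)(96485)(+3.99) / ((8.314)(278)) = 333.125.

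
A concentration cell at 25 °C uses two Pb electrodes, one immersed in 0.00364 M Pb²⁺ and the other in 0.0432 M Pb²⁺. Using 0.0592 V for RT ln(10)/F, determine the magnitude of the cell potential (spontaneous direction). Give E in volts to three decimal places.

For a concentration cell E°cell = 0. The 0.0432 M side is the cathode (reduction is favoured where [Pb²⁺] is higher).
With n = 2, E = −(0.0592/2) log([Pb²⁺]ₐₙ/[Pb²⁺]꜀ₐₜ) = −(0.0592/2) log(0.00364/0.0432) = −(0.0592/2)(-1.074) = +0.032 V.

+0.032 V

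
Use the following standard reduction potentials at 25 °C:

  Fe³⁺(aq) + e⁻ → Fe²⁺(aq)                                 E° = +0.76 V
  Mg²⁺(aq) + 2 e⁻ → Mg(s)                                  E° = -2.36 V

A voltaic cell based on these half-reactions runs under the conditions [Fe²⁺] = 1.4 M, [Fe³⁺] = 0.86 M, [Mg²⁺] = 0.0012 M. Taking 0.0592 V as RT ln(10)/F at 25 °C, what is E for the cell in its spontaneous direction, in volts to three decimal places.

Fe³⁺/Fe²⁺ is the cathode (higher E°), Mg²⁺/Mg the anode: E°cell = +0.76 − (-2.36) = +3.12 V, n = 2.
Overall: 2 Fe³⁺(aq) + Mg(s) → 2 Fe²⁺(aq) + Mg²⁺(aq)
Q = [Fe²⁺]^2·[Mg²⁺] / ([Fe³⁺]^2); log Q = -2.498.
E = E° − (0.0592/n) log Q = +3.12 − (0.0592/2)(-2.498) = +3.194 V.

+3.194 V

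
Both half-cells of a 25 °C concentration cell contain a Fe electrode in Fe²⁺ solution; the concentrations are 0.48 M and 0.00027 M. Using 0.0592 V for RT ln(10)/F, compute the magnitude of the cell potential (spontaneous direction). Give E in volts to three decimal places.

+0.096 V

For a concentration cell E°cell = 0. The 0.48 M side is the cathode (reduction is favoured where [Fe²⁺] is higher).
With n = 2, E = −(0.0592/2) log([Fe²⁺]ₐₙ/[Fe²⁺]꜀ₐₜ) = −(0.0592/2) log(0.00027/0.48) = −(0.0592/2)(-3.250) = +0.096 V.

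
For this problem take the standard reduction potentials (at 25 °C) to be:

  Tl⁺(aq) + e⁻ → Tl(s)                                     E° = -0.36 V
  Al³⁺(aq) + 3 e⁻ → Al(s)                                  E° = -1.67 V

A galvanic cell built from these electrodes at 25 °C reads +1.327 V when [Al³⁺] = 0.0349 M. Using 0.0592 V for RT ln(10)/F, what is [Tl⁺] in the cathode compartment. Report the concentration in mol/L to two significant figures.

Tl⁺/Tl is the cathode, Al³⁺/Al the anode: E°cell = +1.31 V, n = 3.
Overall reaction: 3 Tl⁺(aq) + Al(s) → 3 Tl(s) + Al³⁺(aq); Q = [Al³⁺]^1/[Tl⁺]^3.
From E = E° − (0.0592/n) log Q: log Q = (E° − E)·n/0.0592 = (+1.31 − (+1.327))·3/0.0592 = -0.8615.
So 3·log[Tl⁺] = 1·log(0.0349) − log Q = -1.4572 − (-0.8615) = -0.5957; log[Tl⁺] = -0.5957 / 3 = -0.1986; [Tl⁺] = 10^(-0.1986) ≈ 0.63 M.

0.63 M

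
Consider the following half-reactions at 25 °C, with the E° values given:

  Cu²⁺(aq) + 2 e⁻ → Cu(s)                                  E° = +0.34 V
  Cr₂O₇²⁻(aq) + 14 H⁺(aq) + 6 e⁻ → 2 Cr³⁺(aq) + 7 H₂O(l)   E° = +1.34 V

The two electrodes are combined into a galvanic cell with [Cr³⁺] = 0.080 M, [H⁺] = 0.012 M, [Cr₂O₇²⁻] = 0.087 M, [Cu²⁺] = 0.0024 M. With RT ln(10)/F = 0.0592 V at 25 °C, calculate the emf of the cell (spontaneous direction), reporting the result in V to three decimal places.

Cr₂O₇²⁻/Cr³⁺ is the cathode (higher E°), Cu²⁺/Cu the anode: E°cell = +1.34 − (+0.34) = +1.00 V, n = 6.
Overall: Cr₂O₇²⁻(aq) + 14 H⁺(aq) + 3 Cu(s) → 2 Cr³⁺(aq) + 7 H₂O(l) + 3 Cu²⁺(aq)
Q = [Cr³⁺]^2·[Cu²⁺]^3 / ([Cr₂O₇²⁻]·[H⁺]^14); log Q = 17.899.
E = E° − (0.0592/n) log Q = +1.00 − (0.0592/6)(17.899) = +0.823 V.

+0.823 V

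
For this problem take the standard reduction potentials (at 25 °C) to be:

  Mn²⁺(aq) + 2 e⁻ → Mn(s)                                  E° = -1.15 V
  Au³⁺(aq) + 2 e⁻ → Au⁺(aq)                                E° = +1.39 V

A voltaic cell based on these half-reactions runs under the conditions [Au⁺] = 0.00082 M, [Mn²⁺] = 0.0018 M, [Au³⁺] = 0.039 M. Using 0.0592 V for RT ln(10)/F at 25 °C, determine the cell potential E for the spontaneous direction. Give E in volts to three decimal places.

Au³⁺/Au⁺ is the cathode (higher E°), Mn²⁺/Mn the anode: E°cell = +1.39 − (-1.15) = +2.54 V, n = 2.
Overall: Au³⁺(aq) + Mn(s) → Au⁺(aq) + Mn²⁺(aq)
Q = [Au⁺]·[Mn²⁺] / ([Au³⁺]); log Q = -4.422.
E = E° − (0.0592/n) log Q = +2.54 − (0.0592/2)(-4.422) = +2.671 V.

+2.671 V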